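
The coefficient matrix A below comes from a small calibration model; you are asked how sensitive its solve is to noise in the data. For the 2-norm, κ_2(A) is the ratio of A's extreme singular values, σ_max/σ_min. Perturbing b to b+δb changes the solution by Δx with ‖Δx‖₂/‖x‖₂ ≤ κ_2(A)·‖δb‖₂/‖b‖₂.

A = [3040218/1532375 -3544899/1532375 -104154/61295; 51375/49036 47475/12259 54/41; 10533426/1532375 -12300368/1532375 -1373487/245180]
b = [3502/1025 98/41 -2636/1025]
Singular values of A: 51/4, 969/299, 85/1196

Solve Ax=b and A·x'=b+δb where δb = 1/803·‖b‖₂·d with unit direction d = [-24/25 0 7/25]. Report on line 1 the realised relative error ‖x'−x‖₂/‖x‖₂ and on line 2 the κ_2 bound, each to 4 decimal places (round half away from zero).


σ_max = 51/4, σ_min = 85/1196
κ_2(A) = (51/4) / (85/1196) = 179.4000
κ_2(A)·‖δb‖/‖b‖ = 0.2234
solve Ax = b  →  x = [-15.4808 21.6697 -49.5871]
‖b‖ = 4.8990, ‖x‖ = 56.2860
δb = ε·‖b‖·d = [-0.0059 0.0000 0.0017]; solving A·Δx = δb gives ‖Δx‖ = 0.0858
relative error = 0.0015
realised/bound (from unrounded values) ≈ 0.0068

0.0015
0.2234


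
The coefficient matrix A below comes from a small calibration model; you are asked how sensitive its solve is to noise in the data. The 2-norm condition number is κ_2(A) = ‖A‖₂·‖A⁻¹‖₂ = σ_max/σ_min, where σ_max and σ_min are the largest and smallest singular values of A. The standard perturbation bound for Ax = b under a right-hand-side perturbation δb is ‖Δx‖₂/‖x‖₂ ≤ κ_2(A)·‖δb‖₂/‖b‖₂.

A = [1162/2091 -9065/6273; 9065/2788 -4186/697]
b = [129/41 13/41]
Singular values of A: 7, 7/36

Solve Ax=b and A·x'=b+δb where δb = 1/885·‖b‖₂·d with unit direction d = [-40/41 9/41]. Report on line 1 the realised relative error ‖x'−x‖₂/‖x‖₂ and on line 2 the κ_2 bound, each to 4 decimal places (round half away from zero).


largest singular value 7, smallest 7/36
κ_2(A) = 7 / (7/36) = 36.0000
perturbation bound = 36.0000·1/885 = 0.0407
solve Ax = b  →  x = [-13.5462 -7.3866]
‖b‖ = 3.1623, ‖x‖ = 15.4292
δb = ε·‖b‖·d = [-0.0035 0.0008]; solving A·Δx = δb gives ‖Δx‖ = 0.0184
relative error = 0.0012
so the bound overstates the realised error by a factor of ≈ 34.1541 (computed from the unrounded values)

0.0012
0.0407


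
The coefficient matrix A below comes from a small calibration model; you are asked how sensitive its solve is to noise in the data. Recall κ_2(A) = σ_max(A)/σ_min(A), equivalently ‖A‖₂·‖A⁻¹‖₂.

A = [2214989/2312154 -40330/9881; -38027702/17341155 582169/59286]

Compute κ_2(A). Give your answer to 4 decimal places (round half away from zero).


M = AᵀA = [40759255256689/7117530336900 -1006093155088/39541835205; -1006093155088/39541835205 397475064961/3514829796]. tr(M)=251530714397/2117052450, det(M)=141158161/677456784
eigenvalues of AᵀA: λ = (tr ± √(tr²−4·det))/2 = 11881/100, 297025/169364196
κ = σ_max/σ_min = (109/10)/(545/13014) = 260.2800

260.2800


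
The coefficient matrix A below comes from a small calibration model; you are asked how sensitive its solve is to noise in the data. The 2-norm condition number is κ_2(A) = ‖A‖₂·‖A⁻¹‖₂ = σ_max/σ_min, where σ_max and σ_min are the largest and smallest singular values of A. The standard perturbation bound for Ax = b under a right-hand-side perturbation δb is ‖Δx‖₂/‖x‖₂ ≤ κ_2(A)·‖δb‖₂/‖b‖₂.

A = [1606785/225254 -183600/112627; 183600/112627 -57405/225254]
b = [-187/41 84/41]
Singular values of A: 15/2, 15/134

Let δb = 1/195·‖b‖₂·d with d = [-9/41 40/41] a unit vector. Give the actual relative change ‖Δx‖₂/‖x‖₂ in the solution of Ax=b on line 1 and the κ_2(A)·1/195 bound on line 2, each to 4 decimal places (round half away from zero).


largest singular value 15/2, smallest 15/134
κ = σ_max/σ_min = (15/2)/(15/134) = 67.0000
bound on ‖Δx‖/‖x‖: κ·ε = 67.0000·1/195 = 0.3436
solve Ax = b  →  x = [5.3626 26.2634]
2-norm of b is 5.0000; of x, 26.8053
re-solving with b+δb shifts x by Δx of norm 0.2291
dividing the unrounded norms, ‖Δx‖/‖x‖ = 0.0085
realised/bound (from unrounded values) ≈ 0.0249

0.0085
0.3436


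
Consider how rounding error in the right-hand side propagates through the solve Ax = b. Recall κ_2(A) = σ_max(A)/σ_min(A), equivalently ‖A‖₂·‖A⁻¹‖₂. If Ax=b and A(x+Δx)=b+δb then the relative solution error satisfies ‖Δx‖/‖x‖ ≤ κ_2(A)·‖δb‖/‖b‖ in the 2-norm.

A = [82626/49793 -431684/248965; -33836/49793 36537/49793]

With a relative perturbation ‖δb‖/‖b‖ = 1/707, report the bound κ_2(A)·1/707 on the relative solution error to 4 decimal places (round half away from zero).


M = AᵀA = [7971930772/2479342849 -41849651844/12396714245; -41849651844/12396714245 219724885081/61983571225]. tr(M)=498243941/73702225, det(M)=114244/73702225
solving λ² − 498243941/73702225·λ + 114244/73702225 = 0 gives λ = 169/25, 676/2948089
κ = σ_max/σ_min = (13/5)/(26/1717) = 171.7000
bound on ‖Δx‖/‖x‖: κ·ε = 171.7000·1/707 = 0.2429

0.2429


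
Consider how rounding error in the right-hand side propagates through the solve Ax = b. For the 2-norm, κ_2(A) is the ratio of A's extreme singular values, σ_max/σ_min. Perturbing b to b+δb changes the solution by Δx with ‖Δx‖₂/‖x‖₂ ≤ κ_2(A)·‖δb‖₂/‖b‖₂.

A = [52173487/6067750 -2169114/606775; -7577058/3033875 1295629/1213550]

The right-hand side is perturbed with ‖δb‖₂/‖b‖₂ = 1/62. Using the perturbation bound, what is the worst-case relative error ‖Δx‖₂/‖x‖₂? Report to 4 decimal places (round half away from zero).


AᵀA = [363288612613/4531395700 -7568449056/226569785; -7568449056/226569785 2522938669/181255828]; tr = 16398541513/174284450, det = 88529281/1394275600
char-poly roots: 9409/100 and 9409/13942756
κ = σ_max/σ_min = (97/10)/(97/3734) = 373.4000
perturbation bound = 373.4000·1/62 = 6.0226

6.0226


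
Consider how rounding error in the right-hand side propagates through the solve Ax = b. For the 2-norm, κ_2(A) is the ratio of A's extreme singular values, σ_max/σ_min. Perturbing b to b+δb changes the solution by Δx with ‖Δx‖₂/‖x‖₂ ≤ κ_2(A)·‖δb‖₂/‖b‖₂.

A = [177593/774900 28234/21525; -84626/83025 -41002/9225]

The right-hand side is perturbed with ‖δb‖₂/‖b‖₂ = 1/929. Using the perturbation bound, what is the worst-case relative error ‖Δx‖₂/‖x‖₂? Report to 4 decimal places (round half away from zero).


AᵀA = [9437626249/8646768144 580172125/120094002; 580172125/120094002 143282344/6671889]; tr = 116080633/5143824, det = 130321/1285956
solving λ² − 116080633/5143824·λ + 130321/1285956 = 0 gives λ = 361/16, 1444/321489
σ_max=√(361/16)=(19/4), σ_min=√(1444/321489)=(38/567) → κ = 70.8750
perturbation bound = 70.8750·1/929 = 0.0763

0.0763


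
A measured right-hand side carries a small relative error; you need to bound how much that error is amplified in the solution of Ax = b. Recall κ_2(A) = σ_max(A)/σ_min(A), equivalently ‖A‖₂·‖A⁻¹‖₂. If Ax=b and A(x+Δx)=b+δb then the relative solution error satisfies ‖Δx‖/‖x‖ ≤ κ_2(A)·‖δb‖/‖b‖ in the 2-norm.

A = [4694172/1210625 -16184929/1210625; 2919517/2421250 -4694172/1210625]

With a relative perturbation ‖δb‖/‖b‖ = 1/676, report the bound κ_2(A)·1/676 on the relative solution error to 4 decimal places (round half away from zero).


M = AᵀA = [154663332121/9379922500 -132523516818/2344980625; -132523516818/2344980625 454379484001/2344980625]. tr(M)=3155490029/15007876, det(M)=17682025/15007876
solving λ² − 3155490029/15007876·λ + 17682025/15007876 = 0 gives λ = 841/4, 21025/3751969
σ_max=√(841/4)=(29/2), σ_min=√(21025/3751969)=(145/1937) → κ = 193.7000
bound on ‖Δx‖/‖x‖: κ·ε = 193.7000·1/676 = 0.2865

0.2865


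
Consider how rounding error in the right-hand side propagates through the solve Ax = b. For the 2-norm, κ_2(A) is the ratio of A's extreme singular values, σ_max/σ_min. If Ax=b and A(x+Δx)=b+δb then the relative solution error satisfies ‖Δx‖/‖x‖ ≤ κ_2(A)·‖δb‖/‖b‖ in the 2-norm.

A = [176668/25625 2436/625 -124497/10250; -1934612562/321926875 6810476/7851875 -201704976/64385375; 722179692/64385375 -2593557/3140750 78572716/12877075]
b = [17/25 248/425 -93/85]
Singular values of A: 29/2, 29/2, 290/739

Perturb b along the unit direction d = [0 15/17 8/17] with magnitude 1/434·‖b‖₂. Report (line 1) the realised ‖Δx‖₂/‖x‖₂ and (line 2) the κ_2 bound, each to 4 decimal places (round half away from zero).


0.0851
0.0851

from the listed singular values, σ₁ = 29/2, σ_n = 290/739
condition number: (29/2) ÷ (290/739) = 36.9500
bound on ‖Δx‖/‖x‖: κ·ε = 36.9500·1/434 = 0.0851
solve Ax = b  →  x = [-0.0528 0.0193 -0.0797]
‖b‖ = 1.4142, ‖x‖ = 0.0975
re-solving with b+δb shifts x by Δx of norm 0.0083
dividing the unrounded norms, ‖Δx‖/‖x‖ = 0.0851
realised/bound = 1 exactly: the bound is attained for this b and d


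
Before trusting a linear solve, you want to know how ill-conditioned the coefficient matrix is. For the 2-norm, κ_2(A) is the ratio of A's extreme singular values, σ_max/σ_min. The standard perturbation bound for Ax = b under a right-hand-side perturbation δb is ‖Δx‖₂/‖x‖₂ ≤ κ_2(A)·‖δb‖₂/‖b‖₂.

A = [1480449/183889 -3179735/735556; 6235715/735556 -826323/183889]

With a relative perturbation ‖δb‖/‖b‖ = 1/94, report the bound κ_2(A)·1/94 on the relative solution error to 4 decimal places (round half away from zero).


3.9681

form AᵀA = [5172540353/37843088 -172416420/2365193; -172416420/2365193 1471334537/37843088] with trace 195408085/1113032 and determinant 7890481/35617024
solving λ² − 195408085/1113032·λ + 7890481/35617024 = 0 gives λ = 2809/16, 2809/2226064
so κ_2 = √((2809/16) / (2809/2226064)) = 373.0000
bound on ‖Δx‖/‖x‖: κ·ε = 373.0000·1/94 = 3.9681


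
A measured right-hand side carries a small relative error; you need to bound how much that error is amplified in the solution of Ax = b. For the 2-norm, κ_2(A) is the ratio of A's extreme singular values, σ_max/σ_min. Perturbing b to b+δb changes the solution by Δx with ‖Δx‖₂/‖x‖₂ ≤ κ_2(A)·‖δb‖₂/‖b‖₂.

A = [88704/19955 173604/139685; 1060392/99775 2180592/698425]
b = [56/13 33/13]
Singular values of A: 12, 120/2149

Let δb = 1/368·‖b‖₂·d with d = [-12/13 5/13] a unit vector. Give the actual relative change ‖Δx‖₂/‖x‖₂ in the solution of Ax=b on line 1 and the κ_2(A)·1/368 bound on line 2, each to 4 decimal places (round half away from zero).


largest singular value 12, smallest 120/2149
condition number: 12 ÷ (120/2149) = 214.9000
perturbation bound = 214.9000·1/368 = 0.5840
solve Ax = b  →  x = [15.3630 -51.4827]
‖b‖ = 5.0000, ‖x‖ = 53.7260
with δb = [-0.0125 0.0052], A·Δx = δb → ‖Δx‖ = 0.2433
dividing the unrounded norms, ‖Δx‖/‖x‖ = 0.0045
so the bound overstates the realised error by a factor of ≈ 128.9425 (computed from the unrounded values)

0.0045
0.5840


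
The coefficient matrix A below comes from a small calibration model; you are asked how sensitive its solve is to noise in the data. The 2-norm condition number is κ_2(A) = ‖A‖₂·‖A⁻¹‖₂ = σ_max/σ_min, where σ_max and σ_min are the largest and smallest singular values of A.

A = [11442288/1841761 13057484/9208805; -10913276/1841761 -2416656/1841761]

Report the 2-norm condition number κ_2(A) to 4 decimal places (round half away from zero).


309.8000

AᵀA = [297295538320/4033393081 334453819392/20166965405; 334453819392/20166965405 376341907216/100834827025]; tr = 4645288736/59985025, det = 3748096/59985025
solving λ² − 4645288736/59985025·λ + 3748096/59985025 = 0 gives λ = 1936/25, 1936/2399401
κ = σ_max/σ_min = (44/5)/(44/1549) = 309.8000


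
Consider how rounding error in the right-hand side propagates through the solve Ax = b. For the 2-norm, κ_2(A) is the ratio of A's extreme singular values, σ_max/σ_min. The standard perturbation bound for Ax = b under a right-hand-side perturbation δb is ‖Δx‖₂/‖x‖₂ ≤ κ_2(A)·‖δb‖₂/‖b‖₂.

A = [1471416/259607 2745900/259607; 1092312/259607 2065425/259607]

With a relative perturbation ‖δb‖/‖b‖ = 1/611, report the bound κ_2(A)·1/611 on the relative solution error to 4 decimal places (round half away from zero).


AᵀA = [3358210550400/67395794449 6296449707000/67395794449; 6296449707000/67395794449 11805947240625/67395794449]; tr = 52471134225/233203441, det = 81000000/233203441
eigenvalues of AᵀA: λ = (tr ± √(tr²−4·det))/2 = 225, 360000/233203441
so κ_2 = √(225 / (360000/233203441)) = 381.7750
worst-case relative error ≤ 381.7750 × 1/611 = 0.6248

0.6248


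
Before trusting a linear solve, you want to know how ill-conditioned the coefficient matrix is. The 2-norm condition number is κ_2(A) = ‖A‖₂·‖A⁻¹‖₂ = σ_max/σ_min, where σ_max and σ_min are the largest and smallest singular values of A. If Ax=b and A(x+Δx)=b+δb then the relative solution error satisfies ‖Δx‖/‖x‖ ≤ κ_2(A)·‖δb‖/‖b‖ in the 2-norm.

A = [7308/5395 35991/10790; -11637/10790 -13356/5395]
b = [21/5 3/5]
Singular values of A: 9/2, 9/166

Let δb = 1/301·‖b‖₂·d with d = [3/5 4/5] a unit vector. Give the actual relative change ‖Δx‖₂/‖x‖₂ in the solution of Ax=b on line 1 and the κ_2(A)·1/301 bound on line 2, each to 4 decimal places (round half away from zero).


0.0047
0.2757

σ_max = 9/2, σ_min = 9/166
condition number: (9/2) ÷ (9/166) = 83.0000
bound on ‖Δx‖/‖x‖: κ·ε = 83.0000·1/301 = 0.2757
solve Ax = b  →  x = [-50.8205 21.8974]
‖b‖ = 4.2426, ‖x‖ = 55.3373
re-solving with b+δb shifts x by Δx of norm 0.2600
dividing the unrounded norms, ‖Δx‖/‖x‖ = 0.0047
tightness: 0.0047 against a bound of 0.2757 (unrounded ratio ≈ 0.0170)


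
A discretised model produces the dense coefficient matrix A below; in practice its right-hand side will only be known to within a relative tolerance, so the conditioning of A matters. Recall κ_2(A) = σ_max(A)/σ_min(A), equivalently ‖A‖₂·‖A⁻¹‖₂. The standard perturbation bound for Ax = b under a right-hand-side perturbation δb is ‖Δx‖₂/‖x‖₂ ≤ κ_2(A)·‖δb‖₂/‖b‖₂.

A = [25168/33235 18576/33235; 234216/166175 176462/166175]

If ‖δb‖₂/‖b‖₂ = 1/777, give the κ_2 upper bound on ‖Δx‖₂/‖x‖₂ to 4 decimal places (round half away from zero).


AᵀA = [244611904/95550625 183454128/95550625; 183454128/95550625 137596996/95550625]; tr = 15288356/3822025, det = 1024/3822025
char-poly roots: 4 and 256/3822025
σ_max=√4=2, σ_min=√(256/3822025)=(16/1955) → κ = 244.3750
κ_2(A)·‖δb‖/‖b‖ = 0.3145

0.3145


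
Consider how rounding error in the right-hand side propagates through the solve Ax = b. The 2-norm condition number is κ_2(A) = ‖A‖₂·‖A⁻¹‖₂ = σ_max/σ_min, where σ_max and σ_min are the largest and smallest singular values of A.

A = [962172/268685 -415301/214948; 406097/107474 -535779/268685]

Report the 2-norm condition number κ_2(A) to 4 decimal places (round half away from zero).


M = AᵀA = [9305551921/343360900 -496282689/34336090; -496282689/34336090 10588370041/1373443600]. tr(M)=6617381/190096, det(M)=12117361/475240000
char-poly roots: 3481/100 and 3481/4752400
σ_max=√(3481/100)=(59/10), σ_min=√(3481/4752400)=(59/2180) → κ = 218.0000

218.0000


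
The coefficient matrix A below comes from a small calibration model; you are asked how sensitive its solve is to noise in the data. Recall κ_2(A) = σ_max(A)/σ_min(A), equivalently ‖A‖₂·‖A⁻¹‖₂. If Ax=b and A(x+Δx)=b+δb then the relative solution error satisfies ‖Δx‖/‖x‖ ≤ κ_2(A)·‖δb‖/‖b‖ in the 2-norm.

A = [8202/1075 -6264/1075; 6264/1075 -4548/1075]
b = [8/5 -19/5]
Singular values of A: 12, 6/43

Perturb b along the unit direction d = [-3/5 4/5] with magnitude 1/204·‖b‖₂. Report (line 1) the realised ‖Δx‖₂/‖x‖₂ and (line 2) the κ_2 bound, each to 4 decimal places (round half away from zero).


from the listed singular values, σ₁ = 12, σ_n = 6/43
κ_2(A) = 12 / (6/43) = 86.0000
bound on ‖Δx‖/‖x‖: κ·ε = 86.0000·1/204 = 0.4216
solve Ax = b  →  x = [-17.2667 -22.8833]
‖b‖ = 4.1231, ‖x‖ = 28.6668
Δx = A⁻¹·δb where δb = 1/204·4.1231·d; ‖Δx‖ = 0.1448
relative error = 0.0051
realised/bound (from unrounded values) ≈ 0.0120

0.0051
0.4216


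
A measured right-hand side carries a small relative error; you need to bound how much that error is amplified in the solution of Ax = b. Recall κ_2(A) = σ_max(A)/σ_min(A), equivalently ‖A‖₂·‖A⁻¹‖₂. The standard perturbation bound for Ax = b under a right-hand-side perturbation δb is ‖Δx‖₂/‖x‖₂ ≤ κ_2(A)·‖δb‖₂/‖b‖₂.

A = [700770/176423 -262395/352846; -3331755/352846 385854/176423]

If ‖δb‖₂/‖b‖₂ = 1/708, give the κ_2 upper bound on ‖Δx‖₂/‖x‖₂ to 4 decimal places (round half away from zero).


form AᵀA = [77307134625/736688164 -4347483840/184172041; -4347483840/184172041 3931268481/736688164] with trace 24163713/219122 and determinant 4862025/1752976
λ_max, λ_min = (24163713/219122 ± √145838084406336/12003612721)/2 = 441/4, 11025/438244
κ_2(A) = √(λ_max/λ_min) = √((441/4) / (11025/438244)) = 66.2000
worst-case relative error ≤ 66.2000 × 1/708 = 0.0935

0.0935


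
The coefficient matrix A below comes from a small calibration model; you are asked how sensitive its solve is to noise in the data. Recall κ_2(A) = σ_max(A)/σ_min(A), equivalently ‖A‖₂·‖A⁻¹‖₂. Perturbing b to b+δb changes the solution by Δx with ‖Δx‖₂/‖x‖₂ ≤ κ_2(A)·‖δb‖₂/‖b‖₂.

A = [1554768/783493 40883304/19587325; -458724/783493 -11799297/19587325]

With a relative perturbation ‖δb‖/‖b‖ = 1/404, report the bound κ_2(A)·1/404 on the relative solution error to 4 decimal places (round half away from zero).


0.8359

AᵀA = [2627731242000/613861281049 2759066940420/613861281049; 2759066940420/613861281049 2897068729041/613861281049]; tr = 6569322201/729918289, det = 518400/729918289
eigenvalues of AᵀA: λ = (tr ± √(tr²−4·det))/2 = 9, 57600/729918289
κ = σ_max/σ_min = 3/(240/27017) = 337.7125
perturbation bound = 337.7125·1/404 = 0.8359


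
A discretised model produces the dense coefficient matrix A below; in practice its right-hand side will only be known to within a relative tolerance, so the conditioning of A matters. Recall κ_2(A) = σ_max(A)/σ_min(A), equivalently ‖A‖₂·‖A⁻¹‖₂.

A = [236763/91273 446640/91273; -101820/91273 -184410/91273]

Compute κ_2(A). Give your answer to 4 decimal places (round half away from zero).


M = AᵀA = [393041601/49294441 736831080/49294441; 736831080/49294441 1381623300/49294441]. tr(M)=6140709/170569, det(M)=8100/170569
solving λ² − 6140709/170569·λ + 8100/170569 = 0 gives λ = 36, 225/170569
κ = σ_max/σ_min = 6/(15/413) = 165.2000

165.2000


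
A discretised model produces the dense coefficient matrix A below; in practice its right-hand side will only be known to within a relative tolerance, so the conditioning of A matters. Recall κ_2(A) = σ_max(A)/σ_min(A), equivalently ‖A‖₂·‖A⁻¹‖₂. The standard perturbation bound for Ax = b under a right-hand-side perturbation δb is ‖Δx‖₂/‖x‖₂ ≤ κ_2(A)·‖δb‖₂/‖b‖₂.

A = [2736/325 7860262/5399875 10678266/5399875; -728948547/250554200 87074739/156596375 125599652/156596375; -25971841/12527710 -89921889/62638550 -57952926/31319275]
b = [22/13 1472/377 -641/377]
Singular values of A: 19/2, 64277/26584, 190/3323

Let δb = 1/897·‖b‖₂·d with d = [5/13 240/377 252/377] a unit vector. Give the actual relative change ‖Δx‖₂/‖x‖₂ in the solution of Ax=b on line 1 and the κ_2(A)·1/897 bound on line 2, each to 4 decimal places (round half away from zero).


0.0026
0.1852

σ_max = 19/2, σ_min = 190/3323
κ_2(A) = (19/2) / (190/3323) = 166.1500
worst-case relative error ≤ 166.1500 × 1/897 = 0.1852
solve Ax = b  →  x = [-0.3622 -27.0126 22.2815]
‖b‖ = 4.5826, ‖x‖ = 35.0182
re-solving with b+δb shifts x by Δx of norm 0.0893
dividing the unrounded norms, ‖Δx‖/‖x‖ = 0.0026
realised/bound (from unrounded values) ≈ 0.0138


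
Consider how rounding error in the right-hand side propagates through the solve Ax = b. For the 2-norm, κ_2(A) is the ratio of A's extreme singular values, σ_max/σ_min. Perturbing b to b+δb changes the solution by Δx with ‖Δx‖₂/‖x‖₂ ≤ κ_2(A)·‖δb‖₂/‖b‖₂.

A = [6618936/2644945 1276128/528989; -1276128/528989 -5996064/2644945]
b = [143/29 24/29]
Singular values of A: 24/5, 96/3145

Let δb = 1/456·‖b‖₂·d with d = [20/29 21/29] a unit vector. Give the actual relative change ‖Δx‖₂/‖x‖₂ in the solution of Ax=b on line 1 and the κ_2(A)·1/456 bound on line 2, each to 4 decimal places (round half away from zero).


from the listed singular values, σ₁ = 24/5, σ_n = 96/3145
κ = σ_max/σ_min = (24/5)/(96/3145) = 157.2500
perturbation bound = 157.2500·1/456 = 0.3448
solve Ax = b  →  x = [-89.9210 95.3233]
2-norm of b is 5.0000; of x, 131.0432
Δx = A⁻¹·δb where δb = 1/456·5.0000·d; ‖Δx‖ = 0.3592
realised ‖Δx‖/‖x‖ = 0.0027
tightness: 0.0027 against a bound of 0.3448 (unrounded ratio ≈ 0.0079)

0.0027
0.3448


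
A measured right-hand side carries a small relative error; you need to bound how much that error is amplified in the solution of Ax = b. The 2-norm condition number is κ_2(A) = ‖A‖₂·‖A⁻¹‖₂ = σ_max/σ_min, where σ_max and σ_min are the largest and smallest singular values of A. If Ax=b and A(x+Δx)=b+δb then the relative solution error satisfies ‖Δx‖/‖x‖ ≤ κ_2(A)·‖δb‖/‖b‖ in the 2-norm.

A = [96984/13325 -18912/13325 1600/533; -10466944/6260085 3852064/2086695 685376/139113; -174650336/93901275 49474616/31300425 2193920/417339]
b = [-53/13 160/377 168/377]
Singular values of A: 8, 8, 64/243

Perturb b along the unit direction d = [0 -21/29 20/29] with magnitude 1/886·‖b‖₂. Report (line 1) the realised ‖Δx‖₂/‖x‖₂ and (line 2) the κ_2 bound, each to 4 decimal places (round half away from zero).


from the listed singular values, σ₁ = 8, σ_n = 64/243
condition number: 8 ÷ (64/243) = 30.3750
bound on ‖Δx‖/‖x‖: κ·ε = 30.3750·1/886 = 0.0343
solve Ax = b  →  x = [-0.4877 0.1137 -0.1220]
‖b‖₂ = 4.1231 and ‖x‖₂ = 0.5154
Δx = A⁻¹·δb where δb = 1/886·4.1231·d; ‖Δx‖ = 0.0177
relative error = 0.0343
tightness: 0.0343 against a bound of 0.0343; the bound is attained (ratio 1)

0.0343
0.0343


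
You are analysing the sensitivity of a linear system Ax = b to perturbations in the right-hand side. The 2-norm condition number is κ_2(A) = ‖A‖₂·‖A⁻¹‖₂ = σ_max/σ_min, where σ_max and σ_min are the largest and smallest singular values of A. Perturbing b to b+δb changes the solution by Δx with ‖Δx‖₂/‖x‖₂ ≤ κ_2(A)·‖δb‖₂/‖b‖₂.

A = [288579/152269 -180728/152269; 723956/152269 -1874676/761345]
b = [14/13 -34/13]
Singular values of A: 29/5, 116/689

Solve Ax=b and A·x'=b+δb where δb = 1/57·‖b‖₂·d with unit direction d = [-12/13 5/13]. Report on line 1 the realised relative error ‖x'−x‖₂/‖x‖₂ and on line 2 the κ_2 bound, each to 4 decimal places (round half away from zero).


from the listed singular values, σ₁ = 29/5, σ_n = 116/689
κ_2(A) = (29/5) / (116/689) = 34.4500
bound on ‖Δx‖/‖x‖: κ·ε = 34.4500·1/57 = 0.6044
solve Ax = b  →  x = [-5.8945 -10.3195]
2-norm of b is 2.8284; of x, 11.8843
δb = ε·‖b‖·d = [-0.0458 0.0191]; solving A·Δx = δb gives ‖Δx‖ = 0.2947
realised ‖Δx‖/‖x‖ = 0.0248
realised/bound (from unrounded values) ≈ 0.0410

0.0248
0.6044


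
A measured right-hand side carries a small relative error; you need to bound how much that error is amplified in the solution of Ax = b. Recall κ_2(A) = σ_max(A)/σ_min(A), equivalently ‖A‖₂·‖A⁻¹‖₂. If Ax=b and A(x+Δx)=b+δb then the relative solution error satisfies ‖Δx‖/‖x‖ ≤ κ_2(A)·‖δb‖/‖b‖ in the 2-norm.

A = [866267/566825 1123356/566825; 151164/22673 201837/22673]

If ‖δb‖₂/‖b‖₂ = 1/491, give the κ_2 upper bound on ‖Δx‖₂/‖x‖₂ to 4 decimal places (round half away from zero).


M = AᵀA = [8942305369/191130625 11922772992/191130625; 11922772992/191130625 15897256281/191130625]. tr(M)=993582466/7645225, det(M)=1172889/7645225
λ_max, λ_min = (993582466/7645225 ± √987170248741421056/58449465300625)/2 = 3249/25, 361/305809
κ_2(A) = √(λ_max/λ_min) = √((3249/25) / (361/305809)) = 331.8000
perturbation bound = 331.8000·1/491 = 0.6758

0.6758


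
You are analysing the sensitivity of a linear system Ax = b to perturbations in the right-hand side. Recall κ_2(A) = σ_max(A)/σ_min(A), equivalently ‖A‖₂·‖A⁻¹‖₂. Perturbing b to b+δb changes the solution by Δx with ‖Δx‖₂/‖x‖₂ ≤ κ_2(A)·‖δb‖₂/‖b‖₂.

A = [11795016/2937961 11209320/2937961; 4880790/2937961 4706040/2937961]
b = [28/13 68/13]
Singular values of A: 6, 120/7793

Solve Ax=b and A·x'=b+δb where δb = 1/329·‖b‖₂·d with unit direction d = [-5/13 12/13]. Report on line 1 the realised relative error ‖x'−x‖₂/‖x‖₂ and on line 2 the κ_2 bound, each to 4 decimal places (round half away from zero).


largest singular value 6, smallest 120/7793
κ = σ_max/σ_min = 6/(120/7793) = 389.6500
worst-case relative error ≤ 389.6500 × 1/329 = 1.1843
solve Ax = b  →  x = [-178.6667 188.5667]
‖b‖₂ = 5.6569 and ‖x‖₂ = 259.7675
with δb = [-0.0066 0.0159], A·Δx = δb → ‖Δx‖ = 1.1166
relative error = 0.0043
realised/bound (from unrounded values) ≈ 0.0036

0.0043
1.1843


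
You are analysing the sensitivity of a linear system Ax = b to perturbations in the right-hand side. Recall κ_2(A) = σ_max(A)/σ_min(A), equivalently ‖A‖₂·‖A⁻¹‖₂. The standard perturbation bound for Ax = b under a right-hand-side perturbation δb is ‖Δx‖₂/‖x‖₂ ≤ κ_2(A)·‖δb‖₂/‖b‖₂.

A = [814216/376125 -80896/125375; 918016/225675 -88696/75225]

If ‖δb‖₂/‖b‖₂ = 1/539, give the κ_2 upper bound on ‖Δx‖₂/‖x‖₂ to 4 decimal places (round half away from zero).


0.5911

AᵀA = [93547971136/4405640625 -9094844416/1468546875; -9094844416/1468546875 884332096/489515625]; tr = 162411136/7049025, det = 4096/783225
solving λ² − 162411136/7049025·λ + 4096/783225 = 0 gives λ = 576/25, 64/281961
κ = σ_max/σ_min = (24/5)/(8/531) = 318.6000
worst-case relative error ≤ 318.6000 × 1/539 = 0.5911


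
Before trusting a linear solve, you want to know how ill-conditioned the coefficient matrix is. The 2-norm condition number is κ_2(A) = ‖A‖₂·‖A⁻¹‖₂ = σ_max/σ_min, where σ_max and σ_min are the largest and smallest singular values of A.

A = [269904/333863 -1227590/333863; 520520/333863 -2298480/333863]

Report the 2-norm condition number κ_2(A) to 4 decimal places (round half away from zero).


383.2000

M = AᵀA = [1189582144/385690321 -5286284640/385690321; -5286284640/385690321 23494766500/385690321]. tr(M)=14684324/229441, det(M)=6400/229441
char-poly roots: 64 and 100/229441
so κ_2 = √(64 / (100/229441)) = 383.2000


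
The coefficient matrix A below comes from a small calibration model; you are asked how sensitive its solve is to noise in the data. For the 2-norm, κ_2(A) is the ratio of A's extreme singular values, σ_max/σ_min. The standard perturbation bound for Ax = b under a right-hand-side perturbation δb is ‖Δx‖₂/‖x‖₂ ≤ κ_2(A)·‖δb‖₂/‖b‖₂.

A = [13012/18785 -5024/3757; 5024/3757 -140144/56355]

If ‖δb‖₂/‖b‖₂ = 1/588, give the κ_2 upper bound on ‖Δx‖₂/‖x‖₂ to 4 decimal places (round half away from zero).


0.2653

M = AᵀA = [2769296/1221025 -622976/146523; -622976/146523 87610624/10989225]. tr(M)=389392/38025, det(M)=4096/950625
λ_max, λ_min = (389392/38025 ± √6064048384/57836025)/2 = 256/25, 16/38025
σ_max=√(256/25)=(16/5), σ_min=√(16/38025)=(4/195) → κ = 156.0000
worst-case relative error ≤ 156.0000 × 1/588 = 0.2653


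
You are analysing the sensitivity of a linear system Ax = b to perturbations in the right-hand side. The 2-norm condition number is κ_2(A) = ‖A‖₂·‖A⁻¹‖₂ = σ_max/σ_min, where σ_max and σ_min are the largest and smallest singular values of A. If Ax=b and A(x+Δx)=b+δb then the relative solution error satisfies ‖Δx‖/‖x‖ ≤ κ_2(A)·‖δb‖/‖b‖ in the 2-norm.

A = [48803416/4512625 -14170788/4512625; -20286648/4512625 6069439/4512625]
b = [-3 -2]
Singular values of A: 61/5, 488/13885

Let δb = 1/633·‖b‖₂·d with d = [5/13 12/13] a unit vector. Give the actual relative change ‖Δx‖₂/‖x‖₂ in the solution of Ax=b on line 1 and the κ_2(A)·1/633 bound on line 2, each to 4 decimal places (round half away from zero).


0.0019
0.5484

σ_max = 61/5, σ_min = 488/13885
condition number: (61/5) ÷ (488/13885) = 347.1250
worst-case relative error ≤ 347.1250 × 1/633 = 0.5484
solve Ax = b  →  x = [-24.0578 -81.8984]
‖b‖₂ = 3.6056 and ‖x‖₂ = 85.3588
Δx = A⁻¹·δb where δb = 1/633·3.6056·d; ‖Δx‖ = 0.1621
dividing the unrounded norms, ‖Δx‖/‖x‖ = 0.0019
so the bound overstates the realised error by a factor of ≈ 288.8260 (computed from the unrounded values)


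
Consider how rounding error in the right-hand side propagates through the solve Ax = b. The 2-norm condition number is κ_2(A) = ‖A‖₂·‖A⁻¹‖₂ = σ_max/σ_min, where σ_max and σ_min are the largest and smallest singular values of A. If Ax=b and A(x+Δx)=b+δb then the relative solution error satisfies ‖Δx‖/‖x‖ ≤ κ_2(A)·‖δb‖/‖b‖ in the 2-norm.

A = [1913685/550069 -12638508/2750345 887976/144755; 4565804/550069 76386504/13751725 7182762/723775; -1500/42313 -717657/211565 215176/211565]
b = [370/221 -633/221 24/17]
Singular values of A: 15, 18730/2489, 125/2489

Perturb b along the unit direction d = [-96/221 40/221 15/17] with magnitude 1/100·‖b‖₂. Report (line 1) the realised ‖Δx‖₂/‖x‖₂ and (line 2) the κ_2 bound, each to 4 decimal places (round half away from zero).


1.7079
2.9868

σ_max = 15, σ_min = 125/2489
κ = σ_max/σ_min = 15/(125/2489) = 298.6800
bound on ‖Δx‖/‖x‖: κ·ε = 298.6800·1/100 = 2.9868
solve Ax = b  →  x = [-0.0800 -0.4126 0.0092]
‖b‖₂ = 3.6056 and ‖x‖₂ = 0.4204
δb = ε·‖b‖·d = [-0.0157 0.0065 0.0318]; solving A·Δx = δb gives ‖Δx‖ = 0.7179
realised ‖Δx‖/‖x‖ = 1.7079
so the bound overstates the realised error by a factor of ≈ 1.7488 (computed from the unrounded values)


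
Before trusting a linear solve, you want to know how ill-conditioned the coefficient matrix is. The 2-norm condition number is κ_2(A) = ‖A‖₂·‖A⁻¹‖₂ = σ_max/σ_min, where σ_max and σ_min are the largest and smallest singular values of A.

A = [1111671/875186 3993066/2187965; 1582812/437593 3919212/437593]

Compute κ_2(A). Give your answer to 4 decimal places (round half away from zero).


20.5250

AᵀA = [6696601857/455651716 19771782723/569564645; 19771782723/569564645 237923940276/2847823225]; tr = 6621957441/67404100, det = 384238404/16851025
eigenvalues of AᵀA: λ = (tr ± √(tr²−4·det))/2 = 9801/100, 156816/674041
so κ_2 = √((9801/100) / (156816/674041)) = 20.5250


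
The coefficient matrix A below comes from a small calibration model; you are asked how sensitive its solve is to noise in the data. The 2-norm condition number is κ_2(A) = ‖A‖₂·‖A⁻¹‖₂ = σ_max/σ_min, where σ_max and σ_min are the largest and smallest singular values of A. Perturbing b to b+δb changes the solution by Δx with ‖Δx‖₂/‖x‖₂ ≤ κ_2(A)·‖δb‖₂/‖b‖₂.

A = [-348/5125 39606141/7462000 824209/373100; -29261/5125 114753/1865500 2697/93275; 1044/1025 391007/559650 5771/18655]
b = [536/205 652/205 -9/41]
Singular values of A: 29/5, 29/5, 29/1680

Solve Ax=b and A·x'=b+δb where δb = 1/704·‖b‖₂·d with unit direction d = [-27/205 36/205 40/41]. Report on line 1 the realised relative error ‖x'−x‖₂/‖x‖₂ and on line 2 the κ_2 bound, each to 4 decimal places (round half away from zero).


σ_max = 29/5, σ_min = 29/1680
κ = σ_max/σ_min = (29/5)/(29/1680) = 336.0000
bound on ‖Δx‖/‖x‖: κ·ε = 336.0000·1/704 = 0.4773
solve Ax = b  →  x = [-0.5517 0.4138 0.1724]
‖b‖ = 4.1231, ‖x‖ = 0.7109
Δx = A⁻¹·δb where δb = 1/704·4.1231·d; ‖Δx‖ = 0.3393
dividing the unrounded norms, ‖Δx‖/‖x‖ = 0.4773
so the bound is sharp here: realised error equals the bound

0.4773
0.4773


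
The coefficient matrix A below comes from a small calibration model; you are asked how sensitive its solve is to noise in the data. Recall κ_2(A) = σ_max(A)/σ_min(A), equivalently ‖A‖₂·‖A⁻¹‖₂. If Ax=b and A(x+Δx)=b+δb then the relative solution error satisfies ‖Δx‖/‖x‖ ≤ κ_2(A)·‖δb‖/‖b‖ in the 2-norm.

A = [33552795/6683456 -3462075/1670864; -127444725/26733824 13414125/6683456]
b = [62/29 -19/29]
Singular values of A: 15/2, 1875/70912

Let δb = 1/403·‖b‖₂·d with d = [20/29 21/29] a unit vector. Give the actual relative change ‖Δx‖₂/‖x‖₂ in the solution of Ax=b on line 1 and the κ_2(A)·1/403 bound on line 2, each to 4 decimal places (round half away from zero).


0.0055
0.7038

largest singular value 15/2, smallest 1875/70912
κ_2(A) = (15/2) / (1875/70912) = 283.6480
perturbation bound = 283.6480·1/403 = 0.7038
solve Ax = b  →  x = [14.7922 34.8080]
‖b‖₂ = 2.2361 and ‖x‖₂ = 37.8207
δb = ε·‖b‖·d = [0.0038 0.0040]; solving A·Δx = δb gives ‖Δx‖ = 0.2098
relative error = 0.0055
tightness: 0.0055 against a bound of 0.7038 (unrounded ratio ≈ 0.0079)


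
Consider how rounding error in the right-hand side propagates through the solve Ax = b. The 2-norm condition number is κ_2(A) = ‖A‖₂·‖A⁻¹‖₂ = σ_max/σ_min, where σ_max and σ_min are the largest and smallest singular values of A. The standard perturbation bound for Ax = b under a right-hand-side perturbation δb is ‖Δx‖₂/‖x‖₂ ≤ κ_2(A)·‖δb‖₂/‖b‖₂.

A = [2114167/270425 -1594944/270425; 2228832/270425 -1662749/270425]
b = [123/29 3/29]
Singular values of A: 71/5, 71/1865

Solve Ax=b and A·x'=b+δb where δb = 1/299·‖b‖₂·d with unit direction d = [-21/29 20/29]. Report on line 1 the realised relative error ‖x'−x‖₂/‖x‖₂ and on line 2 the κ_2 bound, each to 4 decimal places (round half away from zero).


largest singular value 71/5, smallest 71/1865
κ = σ_max/σ_min = (71/5)/(71/1865) = 373.0000
κ_2(A)·‖δb‖/‖b‖ = 1.2475
solve Ax = b  →  x = [-47.1127 -63.1690]
2-norm of b is 4.2426; of x, 78.8031
re-solving with b+δb shifts x by Δx of norm 0.3727
realised ‖Δx‖/‖x‖ = 0.0047
realised/bound (from unrounded values) ≈ 0.0038

0.0047
1.2475


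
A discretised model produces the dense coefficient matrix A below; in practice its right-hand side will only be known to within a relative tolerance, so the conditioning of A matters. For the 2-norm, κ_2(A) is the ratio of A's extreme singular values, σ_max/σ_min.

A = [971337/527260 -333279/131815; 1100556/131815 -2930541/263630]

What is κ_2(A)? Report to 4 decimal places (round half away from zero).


321.5000

M = AᵀA = [2417974029/33075920 -805969683/8268980; -805969683/8268980 1074642489/8268980]. tr(M)=1343308797/6615184, det(M)=10556001/26460736
eigenvalues of AᵀA: λ = (tr ± √(tr²−4·det))/2 = 3249/16, 3249/1653796
κ_2(A) = √(λ_max/λ_min) = √((3249/16) / (3249/1653796)) = 321.5000


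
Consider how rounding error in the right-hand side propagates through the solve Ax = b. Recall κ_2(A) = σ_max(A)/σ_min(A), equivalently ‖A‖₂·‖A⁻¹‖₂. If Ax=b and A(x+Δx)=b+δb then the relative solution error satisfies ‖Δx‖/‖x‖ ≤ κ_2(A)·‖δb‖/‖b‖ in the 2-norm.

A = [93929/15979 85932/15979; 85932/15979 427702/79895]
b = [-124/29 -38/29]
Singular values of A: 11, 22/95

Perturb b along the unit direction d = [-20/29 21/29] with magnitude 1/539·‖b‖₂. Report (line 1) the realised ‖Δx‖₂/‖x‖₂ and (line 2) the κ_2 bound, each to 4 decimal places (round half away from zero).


0.0041
0.0881

from the listed singular values, σ₁ = 11, σ_n = 22/95
κ_2(A) = 11 / (22/95) = 47.5000
perturbation bound = 47.5000·1/539 = 0.0881
solve Ax = b  →  x = [-6.2194 6.0031]
‖b‖ = 4.4721, ‖x‖ = 8.6440
Δx = A⁻¹·δb where δb = 1/539·4.4721·d; ‖Δx‖ = 0.0358
dividing the unrounded norms, ‖Δx‖/‖x‖ = 0.0041
tightness: 0.0041 against a bound of 0.0881 (unrounded ratio ≈ 0.0470)


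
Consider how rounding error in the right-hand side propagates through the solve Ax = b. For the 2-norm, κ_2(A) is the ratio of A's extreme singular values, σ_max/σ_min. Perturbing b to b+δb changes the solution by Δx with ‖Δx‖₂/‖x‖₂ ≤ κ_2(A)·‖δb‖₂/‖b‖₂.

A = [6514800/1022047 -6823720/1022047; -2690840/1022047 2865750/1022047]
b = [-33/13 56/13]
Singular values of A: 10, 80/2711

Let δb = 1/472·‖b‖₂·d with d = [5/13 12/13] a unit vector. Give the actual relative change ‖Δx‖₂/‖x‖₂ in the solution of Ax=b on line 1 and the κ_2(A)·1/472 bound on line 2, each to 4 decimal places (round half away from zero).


0.0035
0.7180

largest singular value 10, smallest 80/2711
κ_2(A) = 10 / (80/2711) = 338.8750
perturbation bound = 338.8750·1/472 = 0.7180
solve Ax = b  →  x = [73.3418 70.4017]
2-norm of b is 5.0000; of x, 101.6633
re-solving with b+δb shifts x by Δx of norm 0.3590
dividing the unrounded norms, ‖Δx‖/‖x‖ = 0.0035
realised/bound (from unrounded values) ≈ 0.0049


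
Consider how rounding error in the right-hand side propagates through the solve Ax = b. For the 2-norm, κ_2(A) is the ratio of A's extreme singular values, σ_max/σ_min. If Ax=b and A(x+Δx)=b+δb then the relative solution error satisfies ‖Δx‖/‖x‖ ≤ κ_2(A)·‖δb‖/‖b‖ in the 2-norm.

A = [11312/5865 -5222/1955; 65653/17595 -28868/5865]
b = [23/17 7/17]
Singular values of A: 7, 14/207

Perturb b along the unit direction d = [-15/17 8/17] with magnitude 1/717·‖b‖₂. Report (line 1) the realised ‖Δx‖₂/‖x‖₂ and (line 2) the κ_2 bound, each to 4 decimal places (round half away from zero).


0.0020
0.1444

largest singular value 7, smallest 14/207
κ = σ_max/σ_min = 7/(14/207) = 103.5000
κ_2(A)·‖δb‖/‖b‖ = 0.1444
solve Ax = b  →  x = [-11.7429 -8.9857]
‖b‖ = 1.4142, ‖x‖ = 14.7864
Δx = A⁻¹·δb where δb = 1/717·1.4142·d; ‖Δx‖ = 0.0292
relative error = 0.0020
tightness: 0.0020 against a bound of 0.1444 (unrounded ratio ≈ 0.0137)


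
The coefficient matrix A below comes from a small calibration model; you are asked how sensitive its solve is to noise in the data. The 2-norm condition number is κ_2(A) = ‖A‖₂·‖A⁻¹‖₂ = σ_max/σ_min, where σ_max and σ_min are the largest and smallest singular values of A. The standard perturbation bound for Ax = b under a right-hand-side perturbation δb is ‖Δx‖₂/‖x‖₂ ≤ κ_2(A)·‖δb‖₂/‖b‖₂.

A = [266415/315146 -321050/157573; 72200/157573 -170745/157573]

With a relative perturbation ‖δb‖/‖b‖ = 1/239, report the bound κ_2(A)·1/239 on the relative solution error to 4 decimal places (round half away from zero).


1.4916

form AᵀA = [24441925/26435188 -14664375/6608797; -14664375/6608797 35194825/6608797] with trace 12709325/2033476 and determinant 625/2033476
eigenvalues of AᵀA: λ = (tr ± √(tr²−4·det))/2 = 25/4, 25/508369
σ_max=√(25/4)=(5/2), σ_min=√(25/508369)=(5/713) → κ = 356.5000
κ_2(A)·‖δb‖/‖b‖ = 1.4916
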